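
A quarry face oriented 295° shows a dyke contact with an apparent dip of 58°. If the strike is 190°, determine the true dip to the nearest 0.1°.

58.9°

β = acute angle between strike 190° and section 295° = 75°.
tan δ = tan α / sin β = tan 58° / sin 75° = 1.6003 / 0.9659 = 1.6568
true dip = arctan 1.6568 = 58.89°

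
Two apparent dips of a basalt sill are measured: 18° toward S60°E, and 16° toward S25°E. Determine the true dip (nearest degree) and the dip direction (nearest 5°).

Represent each trace as a vector plunging at its apparent dip toward its trend (east-north-up frame): v₁ = (0.824, -0.476, -0.309), v₂ = (0.406, -0.871, -0.276).
The plane normal is n = v₁ × v₂ ∝ (0.138, -0.101, 0.524).
True dip = arccos(n_z / |n|) = arccos(0.9505) = 18.1°.
The horizontal component of n points toward azimuth atan2(n_x, n_y) = 126°, the dip direction.

true dip 18°, dip direction 125°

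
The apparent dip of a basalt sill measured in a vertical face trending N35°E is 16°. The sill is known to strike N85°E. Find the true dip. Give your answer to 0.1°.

β = acute angle between strike N85°E and section N35°E = 50°.
tan(true dip) = tan 16° / sin 50° = 0.3743
δ = arctan(0.3743) = 20.52°

20.5°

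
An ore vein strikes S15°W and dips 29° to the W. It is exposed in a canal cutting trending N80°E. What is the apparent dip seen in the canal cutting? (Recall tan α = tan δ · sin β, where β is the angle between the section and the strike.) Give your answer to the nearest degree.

The section lies 65° from the strike.
tan α = tan 29° × sin 65° = 0.5543 × 0.9063 = 0.5024
apparent dip = arctan 0.5024 = 26.67°

27°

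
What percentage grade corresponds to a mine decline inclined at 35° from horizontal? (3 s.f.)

70.0%

grade % = 100 × tan 35° = 100 × 0.7002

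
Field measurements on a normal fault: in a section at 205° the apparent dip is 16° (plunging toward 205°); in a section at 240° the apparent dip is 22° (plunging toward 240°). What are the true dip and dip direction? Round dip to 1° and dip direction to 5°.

Each apparent-dip line lies in the plane. As unit vectors (x east, y north, z up), v₁ plunges 16°→205° and v₂ plunges 22°→240°.
n = v₁ × v₂ = (-0.199, -0.069, 0.511) (taken with n_z > 0).
tan δ = √(n_x²+n_y²)/n_z = 0.210/0.511, so δ = 22.4°.
Dip direction = azimuth of (n_x, n_y) = atan2(-0.199, -0.069) = 251°.

true dip 22°, dip direction 250°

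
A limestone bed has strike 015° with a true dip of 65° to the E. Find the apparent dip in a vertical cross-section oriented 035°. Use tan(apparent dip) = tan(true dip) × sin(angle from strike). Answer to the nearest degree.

The section lies 20° from the strike.
tan(apparent dip) = tan 65° · sin 20° = 0.7335
apparent dip = arctan 0.7335 = 36.26°

36°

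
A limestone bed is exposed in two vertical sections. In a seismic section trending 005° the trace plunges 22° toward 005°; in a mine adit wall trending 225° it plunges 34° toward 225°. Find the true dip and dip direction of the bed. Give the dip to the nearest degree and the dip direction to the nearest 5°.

true dip 58°, dip direction 290°

Each apparent-dip line lies in the plane. As unit vectors (x east, y north, z up), v₁ plunges 22°→005° and v₂ plunges 34°→225°.
The plane normal is n = v₁ × v₂ ∝ (-0.736, 0.265, 0.494).
tan δ = √(n_x²+n_y²)/n_z = 0.782/0.494, so δ = 57.7°.
Dip direction = atan2(-0.736, 0.265) = 290° (azimuth of n's horizontal projection).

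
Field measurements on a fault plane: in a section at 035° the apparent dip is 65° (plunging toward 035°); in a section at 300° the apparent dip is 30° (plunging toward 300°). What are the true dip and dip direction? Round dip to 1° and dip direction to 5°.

true dip 66°, dip direction 015°

The two traces are lines in the plane: v₁ = (sin 35°·cos 65°, cos 35°·cos 65°, −sin 65°), v₂ = (sin 300°·cos 30°, cos 300°·cos 30°, −sin 30°).
Cross product v₁ × v₂ gives the pole to the plane: n ∝ (0.219, 0.801, 0.365).
True dip = arccos(n_z / |n|) = arccos(0.4020) = 66.3°.
Dip direction = azimuth of (n_x, n_y) = atan2(0.219, 0.801) = 15°.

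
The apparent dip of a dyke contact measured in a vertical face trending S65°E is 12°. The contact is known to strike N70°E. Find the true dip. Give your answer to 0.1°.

The section is 45° from the strike.
tan δ = tan α / sin β = tan 12° / sin 45° = 0.2126 / 0.7071 = 0.3006
true dip = arctan 0.3006 = 16.73°

16.7°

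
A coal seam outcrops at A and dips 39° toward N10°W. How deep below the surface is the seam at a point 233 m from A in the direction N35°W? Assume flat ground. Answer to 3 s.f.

The hole lies 25° from the dip direction, so the down-dip offset is 233 × cos 25° = 211.17 m.
Depth = down-dip offset × tan(dip) = 211.17 × tan 39° = 211.17 × 0.8098
Depth = 171.00 m

171 m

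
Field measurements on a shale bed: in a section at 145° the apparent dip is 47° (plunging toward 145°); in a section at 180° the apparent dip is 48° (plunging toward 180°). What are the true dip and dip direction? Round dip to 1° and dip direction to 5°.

Each apparent-dip line lies in the plane. As unit vectors (x east, y north, z up), v₁ plunges 47°→145° and v₂ plunges 48°→180°.
Cross product v₁ × v₂ gives the pole to the plane: n ∝ (0.074, -0.291, 0.262).
Dip δ = arctan(|n_h|/n_z) = arctan(0.300/0.262) = 48.9°.
Dip direction = atan2(0.074, -0.291) = 166° (azimuth of n's horizontal projection).

true dip 49°, dip direction 165°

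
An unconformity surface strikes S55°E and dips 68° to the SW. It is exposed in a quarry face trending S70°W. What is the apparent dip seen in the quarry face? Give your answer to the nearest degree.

64°

The strike is S55°E and the section trends S70°W; the acute angle between them is β = 55°.
tan α = tan 68° × sin 55° = 2.4751 × 0.8192 = 2.0275
apparent dip = arctan 2.0275 = 63.75°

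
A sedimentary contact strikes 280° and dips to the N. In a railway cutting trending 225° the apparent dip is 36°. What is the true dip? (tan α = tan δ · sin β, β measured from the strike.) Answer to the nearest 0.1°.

41.6°

β = acute angle between strike 280° and section 225° = 55°.
tan δ = tan α / sin β = tan 36° / sin 55° = 0.7265 / 0.8192 = 0.8869
true dip = arctan 0.8869 = 41.57°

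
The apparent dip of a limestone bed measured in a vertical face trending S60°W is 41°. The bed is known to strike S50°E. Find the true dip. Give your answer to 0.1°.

β = acute angle between strike S50°E and section S60°W = 70°.
tan(true dip) = tan 41° / sin 70° = 0.9251
δ = arctan(0.9251) = 42.77°

42.8°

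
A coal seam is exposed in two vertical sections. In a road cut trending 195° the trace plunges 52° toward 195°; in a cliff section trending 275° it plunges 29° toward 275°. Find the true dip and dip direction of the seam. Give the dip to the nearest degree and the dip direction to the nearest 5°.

Represent each trace as a vector plunging at its apparent dip toward its trend (east-north-up frame): v₁ = (-0.159, -0.595, -0.788), v₂ = (-0.871, 0.076, -0.485).
Cross product v₁ × v₂ gives the pole to the plane: n ∝ (-0.348, -0.609, 0.530).
tan δ = √(n_x²+n_y²)/n_z = 0.702/0.530, so δ = 52.9°.
Dip direction = azimuth of (n_x, n_y) = atan2(-0.348, -0.609) = 210°.

true dip 53°, dip direction 210°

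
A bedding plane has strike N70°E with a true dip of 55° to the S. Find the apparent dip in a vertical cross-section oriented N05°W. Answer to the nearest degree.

The strike is N70°E and the section trends N05°W; the acute angle between them is β = 75°.
tan α = tan 55° × sin 75° = 1.4281 × 0.9659 = 1.3795
α = arctan(1.3795) = 54.06°

54°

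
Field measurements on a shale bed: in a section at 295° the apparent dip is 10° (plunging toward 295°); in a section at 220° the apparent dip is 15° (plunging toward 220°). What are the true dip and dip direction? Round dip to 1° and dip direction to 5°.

Represent each trace as a vector plunging at its apparent dip toward its trend (east-north-up frame): v₁ = (-0.893, 0.416, -0.174), v₂ = (-0.621, -0.740, -0.259).
Cross product v₁ × v₂ gives the pole to the plane: n ∝ (-0.236, -0.123, 0.919).
tan δ = √(n_x²+n_y²)/n_z = 0.266/0.919, so δ = 16.2°.
Dip direction = azimuth of (n_x, n_y) = atan2(-0.236, -0.123) = 242°.

true dip 16°, dip direction 240°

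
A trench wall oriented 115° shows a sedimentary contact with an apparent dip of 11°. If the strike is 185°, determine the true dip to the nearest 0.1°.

β = acute angle between strike 185° and section 115° = 70°.
tan δ = tan α / sin β = tan 11° / sin 70° = 0.1944 / 0.9397 = 0.2069
true dip = arctan 0.2069 = 11.69°

11.7°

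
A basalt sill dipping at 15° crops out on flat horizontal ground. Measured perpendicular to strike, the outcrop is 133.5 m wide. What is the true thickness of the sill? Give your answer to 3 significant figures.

True thickness t = w · sin(dip) = 133.5 × sin 15°
t = 133.5 × 0.2588 = 34.552 m

34.6 m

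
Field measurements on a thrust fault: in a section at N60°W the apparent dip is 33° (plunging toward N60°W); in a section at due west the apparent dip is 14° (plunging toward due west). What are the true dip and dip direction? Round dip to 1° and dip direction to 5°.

true dip 42°, dip direction 345°

Represent each trace as a vector plunging at its apparent dip toward its trend (east-north-up frame): v₁ = (-0.726, 0.419, -0.545), v₂ = (-0.970, -0.000, -0.242).
n = v₁ × v₂ = (-0.101, 0.353, 0.407) (taken with n_z > 0).
tan δ = √(n_x²+n_y²)/n_z = 0.367/0.407, so δ = 42.1°.
The horizontal component of n points toward azimuth atan2(n_x, n_y) = 344°, the dip direction.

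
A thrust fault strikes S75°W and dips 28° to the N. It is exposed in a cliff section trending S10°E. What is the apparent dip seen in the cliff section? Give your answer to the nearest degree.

Angle between strike (S75°W) and section (S10°E): β = 85°.
tan(apparent dip) = tan 28° · sin 85° = 0.5297
α = arctan(0.5297) = 27.91°

28°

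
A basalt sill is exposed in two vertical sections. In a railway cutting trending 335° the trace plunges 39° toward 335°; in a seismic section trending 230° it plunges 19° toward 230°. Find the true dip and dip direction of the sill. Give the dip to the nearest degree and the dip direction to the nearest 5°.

true dip 45°, dip direction 300°

Each apparent-dip line lies in the plane. As unit vectors (x east, y north, z up), v₁ plunges 39°→335° and v₂ plunges 19°→230°.
Cross product v₁ × v₂ gives the pole to the plane: n ∝ (-0.612, 0.349, 0.710).
True dip = arccos(n_z / |n|) = arccos(0.7098) = 44.8°.
The horizontal component of n points toward azimuth atan2(n_x, n_y) = 300°, the dip direction.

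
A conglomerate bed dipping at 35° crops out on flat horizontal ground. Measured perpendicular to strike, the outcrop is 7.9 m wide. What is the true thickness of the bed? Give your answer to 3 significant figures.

True thickness t = w · sin(dip) = 7.9 × sin 35°
t = 7.9 × 0.5736 = 4.531 m

4.53 m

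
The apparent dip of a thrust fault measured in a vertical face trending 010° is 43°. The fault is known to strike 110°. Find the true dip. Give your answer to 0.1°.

43.4°

β = acute angle between strike 110° and section 010° = 80°.
tan δ = tan α / sin β = tan 43° / sin 80° = 0.9325 / 0.9848 = 0.9469
δ = arctan(0.9469) = 43.44°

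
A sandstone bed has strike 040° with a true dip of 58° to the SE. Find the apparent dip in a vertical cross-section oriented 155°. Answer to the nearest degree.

The section lies 65° from the strike.
tan α = tan 58° × sin 65° = 1.6003 × 0.9063 = 1.4504
α = arctan(1.4504) = 55.42°

55°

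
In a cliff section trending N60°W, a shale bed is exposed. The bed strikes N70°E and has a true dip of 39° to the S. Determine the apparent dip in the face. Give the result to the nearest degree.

Angle between strike (N70°E) and section (N60°W): β = 50°.
tan(apparent dip) = tan 39° · sin 50° = 0.6203
α = arctan(0.6203) = 31.81°

32°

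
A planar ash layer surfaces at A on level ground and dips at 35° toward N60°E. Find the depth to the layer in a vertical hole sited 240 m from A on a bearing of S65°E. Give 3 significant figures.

The hole lies 55° from the dip direction, so the down-dip offset is 240 × cos 55° = 137.66 m.
Depth = down-dip offset × tan(dip) = 137.66 × tan 35° = 137.66 × 0.7002
Depth = 96.39 m

96.4 m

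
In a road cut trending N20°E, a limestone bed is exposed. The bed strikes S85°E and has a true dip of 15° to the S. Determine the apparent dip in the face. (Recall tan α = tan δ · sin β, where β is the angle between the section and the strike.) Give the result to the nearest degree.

The strike is S85°E and the section trends N20°E; the acute angle between them is β = 75°.
tan(apparent dip) = tan 15° · sin 75° = 0.2588
α = arctan(0.2588) = 14.51°

15°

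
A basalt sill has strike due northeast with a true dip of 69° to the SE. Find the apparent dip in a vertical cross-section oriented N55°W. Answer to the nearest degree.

69°

The strike is due northeast and the section trends N55°W; the acute angle between them is β = 80°.
tan α = tan 69° × sin 80° = 2.6051 × 0.9848 = 2.5655
α = arctan(2.5655) = 68.70°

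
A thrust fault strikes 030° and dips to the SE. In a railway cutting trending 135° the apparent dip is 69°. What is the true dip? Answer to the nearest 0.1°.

69.7°

β = acute angle between strike 030° and section 135° = 75°.
tan δ = tan α / sin β = tan 69° / sin 75° = 2.6051 / 0.9659 = 2.6970
δ = arctan(2.6970) = 69.66°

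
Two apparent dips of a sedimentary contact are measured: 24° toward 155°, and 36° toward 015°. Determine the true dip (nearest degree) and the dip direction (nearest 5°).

Represent each trace as a vector plunging at its apparent dip toward its trend (east-north-up frame): v₁ = (0.386, -0.828, -0.407), v₂ = (0.209, 0.781, -0.588).
The plane normal is n = v₁ × v₂ ∝ (0.805, 0.142, 0.475).
True dip = arccos(n_z / |n|) = arccos(0.5027) = 59.8°.
Dip direction = atan2(0.805, 0.142) = 80° (azimuth of n's horizontal projection).

true dip 60°, dip direction 080°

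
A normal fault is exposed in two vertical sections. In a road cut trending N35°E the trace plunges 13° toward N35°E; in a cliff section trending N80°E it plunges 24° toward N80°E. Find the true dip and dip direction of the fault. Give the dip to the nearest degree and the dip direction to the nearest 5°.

Each apparent-dip line lies in the plane. As unit vectors (x east, y north, z up), v₁ plunges 13°→N35°E and v₂ plunges 24°→N80°E.
The plane normal is n = v₁ × v₂ ∝ (0.289, -0.025, 0.629).
tan δ = √(n_x²+n_y²)/n_z = 0.290/0.629, so δ = 24.7°.
Dip direction = azimuth of (n_x, n_y) = atan2(0.289, -0.025) = 95°.

true dip 25°, dip direction 095°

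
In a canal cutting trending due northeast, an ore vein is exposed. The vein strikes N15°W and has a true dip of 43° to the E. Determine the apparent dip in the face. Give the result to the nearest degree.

The strike is N15°W and the section trends due northeast; the acute angle between them is β = 60°.
tan α = tan 43° × sin 60° = 0.9325 × 0.8660 = 0.8076
apparent dip = arctan 0.8076 = 38.92°

39°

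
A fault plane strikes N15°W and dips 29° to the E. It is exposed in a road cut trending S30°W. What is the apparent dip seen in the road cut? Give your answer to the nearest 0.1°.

The section lies 45° from the strike.
tan(apparent dip) = tan 29° · sin 45° = 0.3920
α = arctan(0.3920) = 21.40°

21.4°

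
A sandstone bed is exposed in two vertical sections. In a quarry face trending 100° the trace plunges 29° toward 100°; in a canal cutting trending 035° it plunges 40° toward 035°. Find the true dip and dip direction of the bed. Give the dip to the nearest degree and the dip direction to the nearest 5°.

The two traces are lines in the plane: v₁ = (sin 100°·cos 29°, cos 100°·cos 29°, −sin 29°), v₂ = (sin 35°·cos 40°, cos 35°·cos 40°, −sin 40°).
Cross product v₁ × v₂ gives the pole to the plane: n ∝ (0.402, 0.341, 0.607).
True dip = arccos(n_z / |n|) = arccos(0.7554) = 40.9°.
The horizontal component of n points toward azimuth atan2(n_x, n_y) = 50°, the dip direction.

true dip 41°, dip direction 050°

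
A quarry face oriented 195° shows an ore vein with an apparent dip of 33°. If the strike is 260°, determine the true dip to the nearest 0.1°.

β = acute angle between strike 260° and section 195° = 65°.
tan δ = tan α / sin β = tan 33° / sin 65° = 0.6494 / 0.9063 = 0.7165
true dip = arctan 0.7165 = 35.62°

35.6°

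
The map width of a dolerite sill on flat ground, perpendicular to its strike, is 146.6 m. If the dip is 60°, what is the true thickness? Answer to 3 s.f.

127 m

True thickness t = w · sin(dip) = 146.6 × sin 60°
t = 146.6 × 0.8660 = 126.959 m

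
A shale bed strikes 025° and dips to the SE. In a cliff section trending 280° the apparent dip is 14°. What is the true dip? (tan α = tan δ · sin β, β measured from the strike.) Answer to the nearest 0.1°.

β = acute angle between strike 025° and section 280° = 75°.
tan δ = tan α / sin β = tan 14° / sin 75° = 0.2493 / 0.9659 = 0.2581
δ = arctan(0.2581) = 14.47°

14.5°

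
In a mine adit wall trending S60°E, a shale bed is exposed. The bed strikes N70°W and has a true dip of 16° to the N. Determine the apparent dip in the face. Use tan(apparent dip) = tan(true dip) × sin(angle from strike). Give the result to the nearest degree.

The section lies 10° from the strike.
tan(apparent dip) = tan 16° · sin 10° = 0.0498
α = arctan(0.0498) = 2.85°

3°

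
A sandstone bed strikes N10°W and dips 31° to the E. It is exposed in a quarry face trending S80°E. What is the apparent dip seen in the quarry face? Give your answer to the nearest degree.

The section lies 70° from the strike.
tan(apparent dip) = tan 31° · sin 70° = 0.5646
apparent dip = arctan 0.5646 = 29.45°

29°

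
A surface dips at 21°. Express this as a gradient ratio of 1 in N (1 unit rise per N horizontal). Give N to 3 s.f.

1 in 2.61

1 : N means tan θ = 1/N, so N = 1/tan 21° = 1/0.3839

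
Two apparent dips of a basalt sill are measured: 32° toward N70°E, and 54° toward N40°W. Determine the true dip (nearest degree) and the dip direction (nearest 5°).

Represent each trace as a vector plunging at its apparent dip toward its trend (east-north-up frame): v₁ = (0.797, 0.290, -0.530), v₂ = (-0.378, 0.450, -0.809).
Cross product v₁ × v₂ gives the pole to the plane: n ∝ (0.004, 0.845, 0.468).
True dip = arccos(n_z / |n|) = arccos(0.4849) = 61.0°.
The horizontal component of n points toward azimuth atan2(n_x, n_y) = 0°, the dip direction.

true dip 61°, dip direction 000°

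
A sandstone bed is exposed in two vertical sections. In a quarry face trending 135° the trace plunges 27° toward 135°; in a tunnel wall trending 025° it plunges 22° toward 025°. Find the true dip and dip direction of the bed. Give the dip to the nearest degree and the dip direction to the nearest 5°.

Represent each trace as a vector plunging at its apparent dip toward its trend (east-north-up frame): v₁ = (0.630, -0.630, -0.454), v₂ = (0.392, 0.840, -0.375).
The plane normal is n = v₁ × v₂ ∝ (0.618, 0.058, 0.776).
tan δ = √(n_x²+n_y²)/n_z = 0.620/0.776, so δ = 38.6°.
Dip direction = atan2(0.618, 0.058) = 85° (azimuth of n's horizontal projection).

true dip 39°, dip direction 085°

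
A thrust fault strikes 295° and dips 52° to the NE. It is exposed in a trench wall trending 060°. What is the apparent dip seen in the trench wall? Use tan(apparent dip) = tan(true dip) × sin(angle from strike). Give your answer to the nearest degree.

46°

Angle between strike (295°) and section (060°): β = 55°.
tan(apparent dip) = tan 52° · sin 55° = 1.0485
α = arctan(1.0485) = 46.36°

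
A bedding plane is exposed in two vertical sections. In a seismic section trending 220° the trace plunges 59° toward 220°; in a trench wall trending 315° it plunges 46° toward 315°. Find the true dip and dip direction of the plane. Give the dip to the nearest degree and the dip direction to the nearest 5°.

true dip 64°, dip direction 255°

Each apparent-dip line lies in the plane. As unit vectors (x east, y north, z up), v₁ plunges 59°→220° and v₂ plunges 46°→315°.
n = v₁ × v₂ = (-0.705, -0.183, 0.356) (taken with n_z > 0).
tan δ = √(n_x²+n_y²)/n_z = 0.728/0.356, so δ = 63.9°.
Dip direction = azimuth of (n_x, n_y) = atan2(-0.705, -0.183) = 255°.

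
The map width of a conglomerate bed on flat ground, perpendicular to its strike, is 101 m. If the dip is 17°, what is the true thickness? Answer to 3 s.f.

29.5 m

True thickness t = w · sin(dip) = 101 × sin 17°
t = 101 × 0.2924 = 29.530 m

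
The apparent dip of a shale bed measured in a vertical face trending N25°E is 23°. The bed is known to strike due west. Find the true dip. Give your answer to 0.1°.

The section is 65° from the strike.
tan(true dip) = tan 23° / sin 65° = 0.4684
true dip = arctan 0.4684 = 25.10°

25.1°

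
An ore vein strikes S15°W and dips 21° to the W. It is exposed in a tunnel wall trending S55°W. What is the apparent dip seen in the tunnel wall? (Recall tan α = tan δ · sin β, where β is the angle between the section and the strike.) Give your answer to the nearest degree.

14°

The strike is S15°W and the section trends S55°W; the acute angle between them is β = 40°.
tan(apparent dip) = tan 21° · sin 40° = 0.2467
α = arctan(0.2467) = 13.86°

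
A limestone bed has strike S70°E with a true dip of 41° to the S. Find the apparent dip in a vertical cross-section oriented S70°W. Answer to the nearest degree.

29°

The strike is S70°E and the section trends S70°W; the acute angle between them is β = 40°.
tan(apparent dip) = tan 41° · sin 40° = 0.5588
apparent dip = arctan 0.5588 = 29.20°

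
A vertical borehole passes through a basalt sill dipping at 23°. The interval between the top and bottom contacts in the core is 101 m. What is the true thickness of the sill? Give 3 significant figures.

93.0 m

True thickness t = h · cos(dip) = 101 × cos 23°
t = 101 × 0.9205 = 92.971 m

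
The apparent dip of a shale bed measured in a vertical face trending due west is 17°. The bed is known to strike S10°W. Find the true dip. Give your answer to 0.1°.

17.2°

β = acute angle between strike S10°W and section due west = 80°.
tan(true dip) = tan 17° / sin 80° = 0.3104
δ = arctan(0.3104) = 17.25°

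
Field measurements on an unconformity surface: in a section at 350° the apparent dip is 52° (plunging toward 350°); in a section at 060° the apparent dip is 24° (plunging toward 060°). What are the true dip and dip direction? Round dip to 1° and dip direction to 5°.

true dip 52°, dip direction 350°

Represent each trace as a vector plunging at its apparent dip toward its trend (east-north-up frame): v₁ = (-0.107, 0.606, -0.788), v₂ = (0.791, 0.457, -0.407).
The plane normal is n = v₁ × v₂ ∝ (-0.113, 0.667, 0.529).
tan δ = √(n_x²+n_y²)/n_z = 0.676/0.529, so δ = 52.0°.
The horizontal component of n points toward azimuth atan2(n_x, n_y) = 350°, the dip direction.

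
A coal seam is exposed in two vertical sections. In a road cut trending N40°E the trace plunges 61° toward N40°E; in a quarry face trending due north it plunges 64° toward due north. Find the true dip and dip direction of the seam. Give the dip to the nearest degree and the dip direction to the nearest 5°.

true dip 64°, dip direction 010°

The two traces are lines in the plane: v₁ = (sin 40°·cos 61°, cos 40°·cos 61°, −sin 61°), v₂ = (sin 0°·cos 64°, cos 0°·cos 64°, −sin 64°).
n = v₁ × v₂ = (0.050, 0.280, 0.137) (taken with n_z > 0).
Dip δ = arctan(|n_h|/n_z) = arctan(0.284/0.137) = 64.3°.
Dip direction = azimuth of (n_x, n_y) = atan2(0.050, 0.280) = 10°.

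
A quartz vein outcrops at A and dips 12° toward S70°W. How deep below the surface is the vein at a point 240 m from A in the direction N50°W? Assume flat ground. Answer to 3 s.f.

The hole lies 60° from the dip direction, so the down-dip offset is 240 × cos 60° = 120.00 m.
Depth = down-dip offset × tan(dip) = 120.00 × tan 12° = 120.00 × 0.2126
Depth = 25.51 m

25.5 m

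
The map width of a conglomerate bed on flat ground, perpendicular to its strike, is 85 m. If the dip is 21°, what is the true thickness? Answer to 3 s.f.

30.5 m

True thickness t = w · sin(dip) = 85 × sin 21°
t = 85 × 0.3584 = 30.461 m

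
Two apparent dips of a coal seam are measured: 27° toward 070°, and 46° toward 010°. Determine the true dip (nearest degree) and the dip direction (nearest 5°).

true dip 46°, dip direction 010°

Each apparent-dip line lies in the plane. As unit vectors (x east, y north, z up), v₁ plunges 27°→070° and v₂ plunges 46°→010°.
Cross product v₁ × v₂ gives the pole to the plane: n ∝ (0.091, 0.548, 0.536).
tan δ = √(n_x²+n_y²)/n_z = 0.555/0.536, so δ = 46.0°.
Dip direction = atan2(0.091, 0.548) = 9° (azimuth of n's horizontal projection).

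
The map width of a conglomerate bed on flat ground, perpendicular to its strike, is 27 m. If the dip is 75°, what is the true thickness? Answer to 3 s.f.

26.1 m

True thickness t = w · sin(dip) = 27 × sin 75°
t = 27 × 0.9659 = 26.080 m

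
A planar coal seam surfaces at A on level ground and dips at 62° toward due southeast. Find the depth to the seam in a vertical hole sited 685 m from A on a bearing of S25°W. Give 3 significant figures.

441 m

The hole lies 70° from the dip direction, so the down-dip offset is 685 × cos 70° = 234.28 m.
Depth = down-dip offset × tan(dip) = 234.28 × tan 62° = 234.28 × 1.8807
Depth = 440.62 m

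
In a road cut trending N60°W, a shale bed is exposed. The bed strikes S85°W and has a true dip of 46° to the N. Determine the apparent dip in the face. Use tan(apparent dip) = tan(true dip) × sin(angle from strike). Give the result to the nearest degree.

The section lies 35° from the strike.
tan(apparent dip) = tan 46° · sin 35° = 0.5940
apparent dip = arctan 0.5940 = 30.71°

31°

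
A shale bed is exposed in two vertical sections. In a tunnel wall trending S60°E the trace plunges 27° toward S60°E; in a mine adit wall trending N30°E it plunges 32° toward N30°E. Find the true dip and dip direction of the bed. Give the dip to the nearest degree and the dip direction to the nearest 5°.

Represent each trace as a vector plunging at its apparent dip toward its trend (east-north-up frame): v₁ = (0.772, -0.446, -0.454), v₂ = (0.424, 0.734, -0.530).
The plane normal is n = v₁ × v₂ ∝ (0.570, 0.216, 0.756).
True dip = arccos(n_z / |n|) = arccos(0.7785) = 38.9°.
Dip direction = azimuth of (n_x, n_y) = atan2(0.570, 0.216) = 69°.

true dip 39°, dip direction 070°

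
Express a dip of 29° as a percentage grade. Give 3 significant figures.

55.4%

grade % = 100 × tan 29° = 100 × 0.5543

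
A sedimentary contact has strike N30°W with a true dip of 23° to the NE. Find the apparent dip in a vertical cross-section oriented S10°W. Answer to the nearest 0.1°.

Angle between strike (N30°W) and section (S10°W): β = 40°.
tan(apparent dip) = tan 23° · sin 40° = 0.2728
apparent dip = arctan 0.2728 = 15.26°

15.3°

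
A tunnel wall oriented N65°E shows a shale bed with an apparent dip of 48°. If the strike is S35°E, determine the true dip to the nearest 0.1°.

48.4°

β = acute angle between strike S35°E and section N65°E = 80°.
tan δ = tan α / sin β = tan 48° / sin 80° = 1.1106 / 0.9848 = 1.1277
δ = arctan(1.1277) = 48.44°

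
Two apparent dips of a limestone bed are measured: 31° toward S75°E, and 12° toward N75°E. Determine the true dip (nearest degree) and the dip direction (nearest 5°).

true dip 41°, dip direction 150°

Each apparent-dip line lies in the plane. As unit vectors (x east, y north, z up), v₁ plunges 31°→S75°E and v₂ plunges 12°→N75°E.
The plane normal is n = v₁ × v₂ ∝ (0.177, -0.314, 0.419).
tan δ = √(n_x²+n_y²)/n_z = 0.361/0.419, so δ = 40.7°.
Dip direction = azimuth of (n_x, n_y) = atan2(0.177, -0.314) = 151°.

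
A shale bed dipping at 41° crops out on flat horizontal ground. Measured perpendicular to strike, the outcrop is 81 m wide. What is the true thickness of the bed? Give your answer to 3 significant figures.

53.1 m

True thickness t = w · sin(dip) = 81 × sin 41°
t = 81 × 0.6561 = 53.141 m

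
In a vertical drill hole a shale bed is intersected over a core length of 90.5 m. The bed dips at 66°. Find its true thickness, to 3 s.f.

36.8 m

True thickness t = h · cos(dip) = 90.5 × cos 66°
t = 90.5 × 0.4067 = 36.810 m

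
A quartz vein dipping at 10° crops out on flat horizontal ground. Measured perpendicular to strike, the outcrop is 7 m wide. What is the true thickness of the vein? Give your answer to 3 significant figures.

True thickness t = w · sin(dip) = 7 × sin 10°
t = 7 × 0.1736 = 1.216 m

1.22 m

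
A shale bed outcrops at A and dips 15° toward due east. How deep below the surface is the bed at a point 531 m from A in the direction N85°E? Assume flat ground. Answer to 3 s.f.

142 m

The hole lies 5° from the dip direction, so the down-dip offset is 531 × cos 5° = 528.98 m.
Depth = down-dip offset × tan(dip) = 528.98 × tan 15° = 528.98 × 0.2679
Depth = 141.74 m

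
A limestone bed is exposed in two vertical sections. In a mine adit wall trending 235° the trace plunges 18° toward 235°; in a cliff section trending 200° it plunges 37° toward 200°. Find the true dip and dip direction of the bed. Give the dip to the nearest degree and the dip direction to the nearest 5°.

true dip 42°, dip direction 165°

The two traces are lines in the plane: v₁ = (sin 235°·cos 18°, cos 235°·cos 18°, −sin 18°), v₂ = (sin 200°·cos 37°, cos 200°·cos 37°, −sin 37°).
The plane normal is n = v₁ × v₂ ∝ (0.096, -0.384, 0.436).
True dip = arccos(n_z / |n|) = arccos(0.7397) = 42.3°.
The horizontal component of n points toward azimuth atan2(n_x, n_y) = 166°, the dip direction.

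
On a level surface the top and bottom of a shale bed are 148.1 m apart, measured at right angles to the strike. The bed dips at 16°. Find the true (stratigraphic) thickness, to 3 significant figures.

True thickness t = w · sin(dip) = 148.1 × sin 16°
t = 148.1 × 0.2756 = 40.822 m

40.8 m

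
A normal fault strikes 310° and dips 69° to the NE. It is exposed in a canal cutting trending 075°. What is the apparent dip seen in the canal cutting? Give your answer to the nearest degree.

The section lies 55° from the strike.
tan α = tan 69° × sin 55° = 2.6051 × 0.8192 = 2.1340
apparent dip = arctan 2.1340 = 64.89°

65°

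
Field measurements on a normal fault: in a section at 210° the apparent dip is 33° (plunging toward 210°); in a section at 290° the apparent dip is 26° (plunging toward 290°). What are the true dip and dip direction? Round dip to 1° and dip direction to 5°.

true dip 37°, dip direction 240°

Each apparent-dip line lies in the plane. As unit vectors (x east, y north, z up), v₁ plunges 33°→210° and v₂ plunges 26°→290°.
Cross product v₁ × v₂ gives the pole to the plane: n ∝ (-0.486, -0.276, 0.742).
tan δ = √(n_x²+n_y²)/n_z = 0.559/0.742, so δ = 37.0°.
Dip direction = atan2(-0.486, -0.276) = 240° (azimuth of n's horizontal projection).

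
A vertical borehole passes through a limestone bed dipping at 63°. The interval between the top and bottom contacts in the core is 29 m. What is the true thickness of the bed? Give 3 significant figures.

13.2 m

True thickness t = h · cos(dip) = 29 × cos 63°
t = 29 × 0.4540 = 13.166 m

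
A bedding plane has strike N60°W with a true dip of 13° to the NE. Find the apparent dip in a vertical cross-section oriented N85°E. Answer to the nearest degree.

8°

Angle between strike (N60°W) and section (N85°E): β = 35°.
tan(apparent dip) = tan 13° · sin 35° = 0.1324
α = arctan(0.1324) = 7.54°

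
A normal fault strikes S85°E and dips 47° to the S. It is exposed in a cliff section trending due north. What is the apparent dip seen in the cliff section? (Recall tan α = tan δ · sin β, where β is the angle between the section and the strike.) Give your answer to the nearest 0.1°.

The section lies 85° from the strike.
tan α = tan 47° × sin 85° = 1.0724 × 0.9962 = 1.0683
α = arctan(1.0683) = 46.89°

46.9°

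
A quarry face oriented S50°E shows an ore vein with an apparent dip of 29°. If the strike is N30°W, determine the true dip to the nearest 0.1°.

The section is 20° from the strike.
tan(true dip) = tan 29° / sin 20° = 1.6207
true dip = arctan 1.6207 = 58.32°

58.3°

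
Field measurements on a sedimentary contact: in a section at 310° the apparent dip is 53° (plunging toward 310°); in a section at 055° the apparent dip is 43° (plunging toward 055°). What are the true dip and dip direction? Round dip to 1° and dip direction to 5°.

The two traces are lines in the plane: v₁ = (sin 310°·cos 53°, cos 310°·cos 53°, −sin 53°), v₂ = (sin 55°·cos 43°, cos 55°·cos 43°, −sin 43°).
The plane normal is n = v₁ × v₂ ∝ (-0.071, 0.793, 0.425).
Dip δ = arctan(|n_h|/n_z) = arctan(0.796/0.425) = 61.9°.
The horizontal component of n points toward azimuth atan2(n_x, n_y) = 355°, the dip direction.

true dip 62°, dip direction 355°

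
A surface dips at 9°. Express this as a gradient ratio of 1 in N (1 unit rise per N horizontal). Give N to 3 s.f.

1 in 6.31

1 : N means tan θ = 1/N, so N = 1/tan 9° = 1/0.1584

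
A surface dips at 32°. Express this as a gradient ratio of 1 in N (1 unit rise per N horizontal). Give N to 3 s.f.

1 : N means tan θ = 1/N, so N = 1/tan 32° = 1/0.6249

1 in 1.60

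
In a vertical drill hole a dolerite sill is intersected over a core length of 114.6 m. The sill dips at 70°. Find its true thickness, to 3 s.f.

39.2 m

True thickness t = h · cos(dip) = 114.6 × cos 70°
t = 114.6 × 0.3420 = 39.196 m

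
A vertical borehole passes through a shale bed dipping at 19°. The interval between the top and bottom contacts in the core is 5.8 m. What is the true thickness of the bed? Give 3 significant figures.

True thickness t = h · cos(dip) = 5.8 × cos 19°
t = 5.8 × 0.9455 = 5.484 m

5.48 m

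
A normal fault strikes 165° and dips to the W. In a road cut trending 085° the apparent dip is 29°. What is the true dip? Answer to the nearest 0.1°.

The section is 80° from the strike.
tan(true dip) = tan 29° / sin 80° = 0.5629
true dip = arctan 0.5629 = 29.37°

29.4°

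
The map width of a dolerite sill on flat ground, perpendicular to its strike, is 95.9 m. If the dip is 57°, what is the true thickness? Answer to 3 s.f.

True thickness t = w · sin(dip) = 95.9 × sin 57°
t = 95.9 × 0.8387 = 80.429 m

80.4 m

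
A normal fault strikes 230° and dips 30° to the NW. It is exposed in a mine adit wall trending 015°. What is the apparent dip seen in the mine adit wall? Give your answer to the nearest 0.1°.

The section lies 35° from the strike.
tan α = tan 30° × sin 35° = 0.5774 × 0.5736 = 0.3312
apparent dip = arctan 0.3312 = 18.32°

18.3°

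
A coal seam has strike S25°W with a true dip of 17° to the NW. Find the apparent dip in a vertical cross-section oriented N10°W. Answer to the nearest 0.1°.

The strike is S25°W and the section trends N10°W; the acute angle between them is β = 35°.
tan(apparent dip) = tan 17° · sin 35° = 0.1754
apparent dip = arctan 0.1754 = 9.95°

9.9°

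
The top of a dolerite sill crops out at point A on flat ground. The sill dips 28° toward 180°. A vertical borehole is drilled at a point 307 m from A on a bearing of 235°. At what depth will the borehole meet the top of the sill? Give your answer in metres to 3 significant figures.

The hole lies 55° from the dip direction, so the down-dip offset is 307 × cos 55° = 176.09 m.
Depth = down-dip offset × tan(dip) = 176.09 × tan 28° = 176.09 × 0.5317
Depth = 93.63 m

93.6 m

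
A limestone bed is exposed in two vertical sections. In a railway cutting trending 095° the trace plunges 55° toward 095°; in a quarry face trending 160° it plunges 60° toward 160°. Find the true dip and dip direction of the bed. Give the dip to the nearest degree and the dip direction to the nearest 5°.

true dip 62°, dip direction 135°

Each apparent-dip line lies in the plane. As unit vectors (x east, y north, z up), v₁ plunges 55°→095° and v₂ plunges 60°→160°.
The plane normal is n = v₁ × v₂ ∝ (0.342, -0.355, 0.260).
True dip = arccos(n_z / |n|) = arccos(0.4668) = 62.2°.
Dip direction = atan2(0.342, -0.355) = 136° (azimuth of n's horizontal projection).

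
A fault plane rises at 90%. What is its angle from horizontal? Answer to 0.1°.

tan θ = 90/100 = 0.9000
θ = arctan(0.9000) = 41.99°

42.0°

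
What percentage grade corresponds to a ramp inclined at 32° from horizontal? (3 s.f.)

62.5%

grade % = 100 × tan 32° = 100 × 0.6249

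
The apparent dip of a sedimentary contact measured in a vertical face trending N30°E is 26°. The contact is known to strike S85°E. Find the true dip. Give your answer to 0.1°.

28.3°

The section is 65° from the strike.
tan δ = tan α / sin β = tan 26° / sin 65° = 0.4877 / 0.9063 = 0.5382
δ = arctan(0.5382) = 28.29°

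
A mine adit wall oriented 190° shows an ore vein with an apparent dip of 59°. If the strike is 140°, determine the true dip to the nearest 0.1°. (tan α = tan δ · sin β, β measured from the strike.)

β = acute angle between strike 140° and section 190° = 50°.
tan δ = tan α / sin β = tan 59° / sin 50° = 1.6643 / 0.7660 = 2.1726
δ = arctan(2.1726) = 65.28°

65.3°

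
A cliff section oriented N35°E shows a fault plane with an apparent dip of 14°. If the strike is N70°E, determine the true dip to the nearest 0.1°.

β = acute angle between strike N70°E and section N35°E = 35°.
tan δ = tan α / sin β = tan 14° / sin 35° = 0.2493 / 0.5736 = 0.4347
δ = arctan(0.4347) = 23.49°

23.5°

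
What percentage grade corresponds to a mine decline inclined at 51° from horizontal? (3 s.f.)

123%

grade % = 100 × tan 51° = 100 × 1.2349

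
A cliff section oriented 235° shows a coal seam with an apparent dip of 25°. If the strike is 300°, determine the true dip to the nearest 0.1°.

27.2°

The section is 65° from the strike.
tan δ = tan α / sin β = tan 25° / sin 65° = 0.4663 / 0.9063 = 0.5145
δ = arctan(0.5145) = 27.23°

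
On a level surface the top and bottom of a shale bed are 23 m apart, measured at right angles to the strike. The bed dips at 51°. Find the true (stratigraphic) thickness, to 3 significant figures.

17.9 m

True thickness t = w · sin(dip) = 23 × sin 51°
t = 23 × 0.7771 = 17.874 m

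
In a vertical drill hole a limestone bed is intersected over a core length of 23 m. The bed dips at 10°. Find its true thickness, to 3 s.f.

22.7 m

True thickness t = h · cos(dip) = 23 × cos 10°
t = 23 × 0.9848 = 22.651 m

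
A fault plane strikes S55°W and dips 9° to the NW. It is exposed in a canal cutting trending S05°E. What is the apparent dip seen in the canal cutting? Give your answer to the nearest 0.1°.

The strike is S55°W and the section trends S05°E; the acute angle between them is β = 60°.
tan(apparent dip) = tan 9° · sin 60° = 0.1372
α = arctan(0.1372) = 7.81°

7.8°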